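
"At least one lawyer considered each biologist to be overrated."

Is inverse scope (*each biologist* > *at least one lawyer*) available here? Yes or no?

This is an ECM construction: *each biologist* is the infinitival subject, Case-marked by the matrix verb, and the infinitive is transparent for QR.
Ordinary QR to a clause-peripheral position gives the wide-scope LF for the lower DP.
The sentence is scopally ambiguous between *at least one lawyer* > *each biologist* and *each biologist* > *at least one lawyer*.

Yes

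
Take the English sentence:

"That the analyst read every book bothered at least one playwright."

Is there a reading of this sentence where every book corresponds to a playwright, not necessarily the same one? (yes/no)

This is the *every book* > *at least one playwright* reading.
*every book* sits inside the sentential subject *that the analyst read every book*.
The Sentential Subject Constraint rules out raising the quantifier out of the that-clause subject.
So *every book* cannot raise to a position above *at least one playwright*.

No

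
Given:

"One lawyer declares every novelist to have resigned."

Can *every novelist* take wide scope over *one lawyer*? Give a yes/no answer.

Yes

ECM infinitives lack a CP barrier, so *every novelist* can QR over the matrix subject *one lawyer*.
Clause-internal QR can adjoin the lower DP above the subject, yielding the inverse reading.
Both orderings are possible: *one lawyer* > *every novelist* and *every novelist* > *one lawyer*.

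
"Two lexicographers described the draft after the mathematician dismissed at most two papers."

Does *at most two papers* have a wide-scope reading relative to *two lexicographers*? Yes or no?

No

*at most two papers* is embedded in the adjunct clause *after the mathematician dismissed at most two papers*.
Adjunct clauses are scope islands: a quantifier inside an adjunct cannot raise into the matrix clause.
*at most two papers* is confined to the island and cannot take scope over *two lexicographers*.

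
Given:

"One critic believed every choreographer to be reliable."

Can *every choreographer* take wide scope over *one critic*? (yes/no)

The ECM infinitive is scope-transparent — *every choreographer* is free to raise above *one critic*.
QR within a single clause is free, so the lower quantifier may take scope over the higher one.

Yes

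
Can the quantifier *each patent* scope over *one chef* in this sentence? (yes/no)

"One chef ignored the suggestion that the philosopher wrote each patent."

The DP *each patent* is contained in the complex NP *the suggestion that the philosopher wrote each patent*.
Noun-complement clauses are scope islands (the Complex NP Constraint): a quantifier inside one cannot scope into the matrix.
*each patent* > *one chef* would require crossing that boundary, which is illicit.
(Only the surface reading survives: one fixed chef with respect to all the relevant patents.)

No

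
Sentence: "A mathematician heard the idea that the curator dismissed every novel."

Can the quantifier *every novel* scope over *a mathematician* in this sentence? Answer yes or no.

The target quantifier *every novel* is part of the complex NP *the idea that the curator dismissed every novel*.
Noun-complement clauses are scope islands (the Complex NP Constraint): a quantifier inside one cannot scope into the matrix.
*every novel* > *a mathematician* would require crossing that boundary, which is illicit.
(Only the surface reading survives: one fixed mathematician with respect to all the relevant novels.)

No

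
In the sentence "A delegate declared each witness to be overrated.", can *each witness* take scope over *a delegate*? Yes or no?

*each witness* is the subject of an ECM infinitive — the infinitival complement of an ECM verb is not a scope island, so *each witness* can raise into the matrix clause.
QR within a single clause is free, so the lower quantifier may take scope over the higher one.
Both orderings are possible: *a delegate* > *each witness* and *each witness* > *a delegate*.

Yes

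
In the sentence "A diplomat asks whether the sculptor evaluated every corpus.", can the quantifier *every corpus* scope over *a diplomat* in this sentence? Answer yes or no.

No

The DP *every corpus* is contained in the embedded question *whether the sculptor evaluated every corpus*.
The wh-island constraint blocks QR out of an embedded interrogative.
There is no licit LF on which *every corpus* c-commands *a diplomat*.
(Only the surface reading survives: one fixed diplomat with respect to all the relevant corpora.)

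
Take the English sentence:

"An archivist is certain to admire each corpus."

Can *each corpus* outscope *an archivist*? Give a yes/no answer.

Infinitival complements of raising predicates do not block QR; *each corpus* and *an archivist* are effectively clausemates.
With no island boundary between them, the object can take inverse scope over the subject via ordinary QR within the clause.

Yes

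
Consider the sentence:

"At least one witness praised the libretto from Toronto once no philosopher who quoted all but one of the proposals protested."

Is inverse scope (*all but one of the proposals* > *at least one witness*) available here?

No

*all but one of the proposals* sits inside the relative clause *who quoted all but one of the proposals*, which is itself inside the adjunct *once no philosopher who quoted all but one of the proposals protested*.
Both the relative clause and the enclosing adjunct are scope islands; QR cannot cross either.
So *all but one of the proposals* cannot raise to a position above *at least one witness*.
(Only the surface reading survives: one fixed witness with respect to all the relevant proposals.)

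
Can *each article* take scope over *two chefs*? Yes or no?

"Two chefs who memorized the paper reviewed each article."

Yes

*each article* sits in the matrix clause, not in the relative clause on *two chefs*.
Ordinary QR to a clause-peripheral position gives the wide-scope LF for the lower DP.
Both orderings are possible: *two chefs* > *each article* and *each article* > *two chefs*.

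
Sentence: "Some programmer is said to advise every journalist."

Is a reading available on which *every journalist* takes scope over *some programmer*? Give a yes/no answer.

*every journalist* is the object of the infinitival complement of a raising predicate; raising infinitives are transparent for QR, so the two DPs are in effect clausemates.
Ordinary QR to a clause-peripheral position gives the wide-scope LF for the lower DP.

Yes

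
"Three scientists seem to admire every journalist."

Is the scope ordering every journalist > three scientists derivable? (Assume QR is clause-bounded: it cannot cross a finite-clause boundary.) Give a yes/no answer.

*every journalist* is the object of the infinitival complement of a raising predicate; raising infinitives are transparent for QR, so the two DPs are in effect clausemates.
Since no island is crossed, the inverse ordering is licensed alongside surface scope.

Yes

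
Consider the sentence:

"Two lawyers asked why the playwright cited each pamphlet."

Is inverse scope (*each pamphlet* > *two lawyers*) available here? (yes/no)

No

*each pamphlet* is embedded in the embedded question *why the playwright cited each pamphlet*.
Embedded questions are wh-islands: a quantifier inside an indirect question cannot QR into the matrix clause.
Hence only narrow scope for *each pamphlet* (under *two lawyers*) survives.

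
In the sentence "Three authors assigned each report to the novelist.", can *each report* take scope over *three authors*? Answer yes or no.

Yes

Both DPs are arguments of the same predicate; there is no clause or island boundary between them.
Since no island is crossed, the inverse ordering is licensed alongside surface scope.
So *each report* > *three authors* is among the available readings.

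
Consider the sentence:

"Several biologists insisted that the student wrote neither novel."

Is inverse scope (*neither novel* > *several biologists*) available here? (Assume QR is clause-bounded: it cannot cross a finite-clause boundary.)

*neither novel* is embedded in the finite complement clause *that the student wrote neither novel*.
With QR restricted to its own tensed clause, the embedded quantifier cannot reach a matrix scope position.
So *neither novel* cannot raise to a position above *several biologists*.

No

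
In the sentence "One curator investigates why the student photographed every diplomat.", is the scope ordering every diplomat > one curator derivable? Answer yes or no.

Structurally, *every diplomat* is inside the embedded question *why the student photographed every diplomat*.
Embedded questions are wh-islands: a quantifier inside an indirect question cannot QR into the matrix clause.
Hence only narrow scope for *every diplomat* (under *one curator*) survives.
(Only the surface reading survives: one fixed curator with respect to all the relevant diplomats.)

No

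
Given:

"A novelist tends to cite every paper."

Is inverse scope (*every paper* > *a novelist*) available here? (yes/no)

*every paper* is inside a raising infinitive, which is transparent to QR (no CP barrier), so it behaves as a matrix argument.
Clause-internal QR can adjoin the lower DP above the subject, yielding the inverse reading.

Yes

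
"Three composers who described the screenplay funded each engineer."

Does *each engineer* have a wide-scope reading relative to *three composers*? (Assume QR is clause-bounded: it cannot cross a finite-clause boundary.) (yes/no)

Yes

The RC *who described the screenplay* is an island, but *each engineer* is not inside it — it is the matrix object, a clausemate of *three composers*.
Ordinary QR to a clause-peripheral position gives the wide-scope LF for the lower DP.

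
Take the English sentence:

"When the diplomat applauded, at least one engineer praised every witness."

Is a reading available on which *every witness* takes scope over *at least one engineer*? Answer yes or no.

Yes

Although there is an adjunct clause, *every witness* is in the main clause, not inside the adjunct.
Ordinary QR to a clause-peripheral position gives the wide-scope LF for the lower DP.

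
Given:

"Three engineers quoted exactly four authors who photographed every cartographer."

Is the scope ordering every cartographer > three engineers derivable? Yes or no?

No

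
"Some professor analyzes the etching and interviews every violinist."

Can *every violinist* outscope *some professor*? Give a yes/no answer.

The target quantifier *every violinist* is part of one conjunct of the coordinate structure (*interviews every violinist*).
Coordinate structures are islands for non-across-the-board movement, QR included.
So *every violinist* cannot raise to a position above *some professor*.
(Only the surface reading survives: one fixed professor with respect to all the relevant violinists.)

No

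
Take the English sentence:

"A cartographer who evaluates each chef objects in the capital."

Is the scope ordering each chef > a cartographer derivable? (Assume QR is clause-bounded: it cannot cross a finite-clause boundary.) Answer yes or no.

No

The DP *each chef* is contained in the relative clause *who evaluates each chef*.
Relative clauses block scope extraction: QR cannot target a position outside the modified NP.
Hence only narrow scope for *each chef* (under *a cartographer*) survives.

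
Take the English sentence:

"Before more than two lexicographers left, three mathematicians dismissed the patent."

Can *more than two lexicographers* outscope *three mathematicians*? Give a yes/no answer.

No

*more than two lexicographers* is embedded in the adjunct clause *before more than two lexicographers left*.
Scope out of an adjunct clause is unavailable: QR respects the adjunct-island constraint.
So the wide-scope reading for *more than two lexicographers* is blocked.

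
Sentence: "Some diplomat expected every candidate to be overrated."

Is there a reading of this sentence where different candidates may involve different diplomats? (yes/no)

That reading corresponds to *every candidate* > *some diplomat*.
This is an ECM construction: *every candidate* is the infinitival subject, Case-marked by the matrix verb, and the infinitive is transparent for QR.
QR within a single clause is free, so the lower quantifier may take scope over the higher one.

Yes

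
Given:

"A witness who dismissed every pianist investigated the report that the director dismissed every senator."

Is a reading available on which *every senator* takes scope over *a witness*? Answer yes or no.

No

*every senator* sits inside the complex NP *the report that the director dismissed every senator*.
The Complex NP Constraint bars QR out of the complement clause of a noun.
The inverse ordering *every senator* > *a witness* is therefore underivable.
(Only the surface reading survives: one fixed witness with respect to all the relevant senators.)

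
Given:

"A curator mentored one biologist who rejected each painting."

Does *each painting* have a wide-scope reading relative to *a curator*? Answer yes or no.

Structurally, *each painting* is inside the relative clause *who rejected each painting* modifying *one biologist*.
The relative clause forms an island for QR, so the quantifier is confined to the head noun's restrictor.
There is no licit LF on which *each painting* c-commands *a curator*.

No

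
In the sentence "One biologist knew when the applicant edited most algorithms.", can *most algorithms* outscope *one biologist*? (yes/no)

No

The DP *most algorithms* is contained in the embedded question *when the applicant edited most algorithms*.
Embedded wh-clauses are opaque for QR, so the quantifier stays inside the question.
So *most algorithms* cannot raise high enough to outscope *one biologist*; only the surface ordering *one biologist* > *most algorithms* is available.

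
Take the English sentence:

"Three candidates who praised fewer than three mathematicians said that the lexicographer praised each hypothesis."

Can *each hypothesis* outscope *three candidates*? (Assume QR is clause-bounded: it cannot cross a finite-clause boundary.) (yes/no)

The target quantifier *each hypothesis* is part of the finite complement clause *that the lexicographer praised each hypothesis*.
Finite CP is the ceiling for QR here, by assumption.
The inverse ordering *each hypothesis* > *three candidates* is therefore underivable.

No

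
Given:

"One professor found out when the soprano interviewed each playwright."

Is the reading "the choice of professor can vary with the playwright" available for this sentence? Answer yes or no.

No

The described interpretation is the *each playwright* > *one professor* scoping.
*each playwright* sits inside the embedded question *when the soprano interviewed each playwright*.
An indirect question is a wh-island; the filled [Spec,CP] blocks QR across the CP edge.
*each playwright* is confined to the island and cannot take scope over *one professor*.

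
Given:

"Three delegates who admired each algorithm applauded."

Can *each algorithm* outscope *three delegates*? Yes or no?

No

*each algorithm* occurs within the relative clause *who admired each algorithm*.
Relative clauses are scope islands: a quantifier cannot QR out of a relative clause to take scope in the matrix clause.
*each algorithm* is confined to the island and cannot take scope over *three delegates*.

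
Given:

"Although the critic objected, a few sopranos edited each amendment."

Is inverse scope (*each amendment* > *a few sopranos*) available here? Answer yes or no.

Yes

Although there is an adjunct clause, *each amendment* is in the main clause, not inside the adjunct.
Clause-internal QR can adjoin the lower DP above the subject, yielding the inverse reading.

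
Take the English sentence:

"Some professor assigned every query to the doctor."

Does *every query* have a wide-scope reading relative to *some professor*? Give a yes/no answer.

*every query* and *some professor* are in the same minimal clause.
Since no island is crossed, the inverse ordering is licensed alongside surface scope.
The sentence is scopally ambiguous between *some professor* > *every query* and *every query* > *some professor*.

Yes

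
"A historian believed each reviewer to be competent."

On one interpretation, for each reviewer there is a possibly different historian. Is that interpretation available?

Yes

The described interpretation is the *each reviewer* > *a historian* scoping.
*each reviewer* is an ECM subject; ECM complements are not islands, and the embedded quantifier may take matrix scope.
Nothing blocks QR of the lower DP to a position above the higher one, so inverse scope is available.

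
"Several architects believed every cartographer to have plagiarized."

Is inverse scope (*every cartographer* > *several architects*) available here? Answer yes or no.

Yes

The ECM infinitive is scope-transparent — *every cartographer* is free to raise above *several architects*.
Nothing blocks QR of the lower DP to a position above the higher one, so inverse scope is available.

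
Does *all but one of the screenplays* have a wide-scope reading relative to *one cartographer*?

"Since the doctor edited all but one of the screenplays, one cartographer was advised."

No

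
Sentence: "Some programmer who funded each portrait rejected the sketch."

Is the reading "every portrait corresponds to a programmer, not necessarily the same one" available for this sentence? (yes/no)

That reading corresponds to *each portrait* > *some programmer*.
*each portrait* sits inside the relative clause *who funded each portrait*.
QR out of a relative clause is ruled out by the relative-clause island constraint.
So *each portrait* cannot raise to a position above *some programmer*.

No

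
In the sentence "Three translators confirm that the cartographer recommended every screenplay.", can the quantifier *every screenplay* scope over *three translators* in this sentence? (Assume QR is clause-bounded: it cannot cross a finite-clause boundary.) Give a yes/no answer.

No

*every screenplay* occurs within the finite complement clause *that the cartographer recommended every screenplay*.
Finite CP is the ceiling for QR here, by assumption.
So *every screenplay* cannot raise high enough to outscope *three translators*; only the surface ordering *three translators* > *every screenplay* is available.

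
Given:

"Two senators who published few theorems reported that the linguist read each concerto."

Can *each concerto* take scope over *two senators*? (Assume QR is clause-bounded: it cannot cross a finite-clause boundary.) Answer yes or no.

No

The DP *each concerto* is contained in the finite complement clause *that the linguist read each concerto*.
With QR restricted to its own tensed clause, the embedded quantifier cannot reach a matrix scope position.
The inverse ordering *each concerto* > *two senators* is therefore underivable.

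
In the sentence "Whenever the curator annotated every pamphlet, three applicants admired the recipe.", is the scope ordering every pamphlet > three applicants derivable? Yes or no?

No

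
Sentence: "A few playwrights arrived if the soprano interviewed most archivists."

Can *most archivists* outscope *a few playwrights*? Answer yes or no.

*most archivists* sits inside the adjunct clause *if the soprano interviewed most archivists*.
Since the clause is an adjunct (not a complement), the Adjunct Condition blocks QR across its edge.
*most archivists* > *a few playwrights* would require crossing that boundary, which is illicit.

No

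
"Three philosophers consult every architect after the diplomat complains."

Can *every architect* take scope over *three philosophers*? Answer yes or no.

Yes

The adjunct clause does not contain *every architect*, which is the matrix object.
Since no island is crossed, the inverse ordering is licensed alongside surface scope.
So *every architect* > *three philosophers* is among the available readings.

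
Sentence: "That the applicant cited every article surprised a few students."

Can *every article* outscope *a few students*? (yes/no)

No

*every article* sits inside the sentential subject *that the applicant cited every article*.
Clausal subjects are scope islands; QR from inside the subject into the matrix is barred.
So *every article* cannot raise to a position above *a few students*.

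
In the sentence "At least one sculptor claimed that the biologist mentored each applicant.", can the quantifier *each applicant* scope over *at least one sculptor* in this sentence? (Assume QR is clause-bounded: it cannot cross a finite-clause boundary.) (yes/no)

No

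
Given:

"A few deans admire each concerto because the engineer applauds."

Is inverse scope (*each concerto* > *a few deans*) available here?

*each concerto* is a matrix argument; the adjunct is an island but the target quantifier is outside it.
With no island boundary between them, the object can take inverse scope over the subject via ordinary QR within the clause.
So *each concerto* > *a few deans* is among the available readings.

Yes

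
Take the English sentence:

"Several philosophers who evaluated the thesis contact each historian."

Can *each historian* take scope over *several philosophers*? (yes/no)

Yes

*each historian* is a matrix argument; only *several philosophers* is modified by the relative clause *who evaluated the thesis*, so the RC island is irrelevant to the target quantifier.
Clause-internal QR can adjoin the lower DP above the subject, yielding the inverse reading.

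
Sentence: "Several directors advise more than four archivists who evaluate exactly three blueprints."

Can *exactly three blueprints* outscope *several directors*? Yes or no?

The DP *exactly three blueprints* is contained in the relative clause *who evaluate exactly three blueprints* modifying *more than four archivists*.
Relative clauses block scope extraction: QR cannot target a position outside the modified NP.
So *exactly three blueprints* cannot raise to a position above *several directors*.

No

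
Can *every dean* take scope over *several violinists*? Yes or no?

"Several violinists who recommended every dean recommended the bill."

*every dean* occurs within the relative clause *who recommended every dean*.
Quantifiers inside a relative clause are trapped there; the RC boundary blocks QR.
Hence only narrow scope for *every dean* (under *several violinists*) survives.

No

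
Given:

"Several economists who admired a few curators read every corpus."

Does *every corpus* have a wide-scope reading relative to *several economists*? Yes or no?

*every corpus* is a matrix argument; only *several economists* is modified by the relative clause *who admired a few curators*, so the RC island is irrelevant to the target quantifier.
Ordinary QR to a clause-peripheral position gives the wide-scope LF for the lower DP.
Both orderings are possible: *several economists* > *every corpus* and *every corpus* > *several economists*.

Yes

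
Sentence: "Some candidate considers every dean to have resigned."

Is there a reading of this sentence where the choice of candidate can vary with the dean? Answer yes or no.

The paraphrase describes the scope ordering *every dean* > *some candidate*.
*every dean* is an ECM subject; ECM complements are not islands, and the embedded quantifier may take matrix scope.
QR within a single clause is free, so the lower quantifier may take scope over the higher one.

Yes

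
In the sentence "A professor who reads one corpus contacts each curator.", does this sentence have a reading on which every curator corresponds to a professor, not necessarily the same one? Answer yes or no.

The paraphrase describes the scope ordering *each curator* > *a professor*.
Although the sentence contains a relative clause (*who reads one corpus*), *each curator* is outside it, in the matrix VP.
With no island boundary between them, the object can take inverse scope over the subject via ordinary QR within the clause.

Yes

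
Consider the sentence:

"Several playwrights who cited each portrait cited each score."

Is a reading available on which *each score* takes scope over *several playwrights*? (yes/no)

Yes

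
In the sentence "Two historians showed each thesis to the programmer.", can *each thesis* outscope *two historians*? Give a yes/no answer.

Yes

*each thesis* and *two historians* are in the same minimal clause.
No island intervenes, so both surface and inverse scope are derivable.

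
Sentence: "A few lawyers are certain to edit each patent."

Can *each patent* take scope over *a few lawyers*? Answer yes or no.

Yes

*each patent* is inside a raising infinitive, which is transparent to QR (no CP barrier), so it behaves as a matrix argument.
Nothing blocks QR of the lower DP to a position above the higher one, so inverse scope is available.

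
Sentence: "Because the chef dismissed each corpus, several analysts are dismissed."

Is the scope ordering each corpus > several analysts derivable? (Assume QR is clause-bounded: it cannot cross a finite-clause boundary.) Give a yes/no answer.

The target quantifier *each corpus* is part of the adjunct clause *because the chef dismissed each corpus*.
Adverbial clauses are not L-marked, so they are barriers for QR — the quantifier cannot escape the adjunct.
*each corpus* is confined to the island and cannot take scope over *several analysts*.

No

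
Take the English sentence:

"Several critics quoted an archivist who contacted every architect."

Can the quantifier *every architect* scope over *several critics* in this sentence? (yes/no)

*every architect* is embedded in the relative clause *who contacted every architect* modifying *an archivist*.
QR out of a relative clause is ruled out by the relative-clause island constraint.
So *every architect* cannot raise to a position above *several critics*.

No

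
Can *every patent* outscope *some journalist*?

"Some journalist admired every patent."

Yes

*every patent* is the matrix object and *some journalist* the matrix subject; the two are clausemates.
With no island boundary between them, the object can take inverse scope over the subject via ordinary QR within the clause.
The sentence is scopally ambiguous between *some journalist* > *every patent* and *every patent* > *some journalist*.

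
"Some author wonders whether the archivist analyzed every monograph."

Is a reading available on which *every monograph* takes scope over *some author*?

No

*every monograph* occurs within the embedded question *whether the archivist analyzed every monograph*.
QR across an interrogative CP boundary is ruled out as a wh-island violation.
So *every monograph* cannot raise to a position above *some author*.
(Only the surface reading survives: one fixed author with respect to all the relevant monographs.)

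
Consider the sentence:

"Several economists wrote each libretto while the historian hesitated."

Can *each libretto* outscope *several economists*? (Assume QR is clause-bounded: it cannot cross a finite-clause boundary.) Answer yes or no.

Yes

*each libretto* is a matrix argument; the adjunct is an island but the target quantifier is outside it.
No island intervenes, so both surface and inverse scope are derivable.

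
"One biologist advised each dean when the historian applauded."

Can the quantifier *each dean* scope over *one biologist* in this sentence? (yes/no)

*each dean* is a matrix argument; the adjunct is an island but the target quantifier is outside it.
With no island boundary between them, the object can take inverse scope over the subject via ordinary QR within the clause.
Both orderings are possible: *one biologist* > *each dean* and *each dean* > *one biologist*.

Yes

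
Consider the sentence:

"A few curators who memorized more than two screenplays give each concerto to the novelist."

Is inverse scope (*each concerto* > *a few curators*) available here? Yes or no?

Yes

*each concerto* is a matrix argument; only *a few curators* is modified by the relative clause *who memorized more than two screenplays*, so the RC island is irrelevant to the target quantifier.
With no island boundary between them, the object can take inverse scope over the subject via ordinary QR within the clause.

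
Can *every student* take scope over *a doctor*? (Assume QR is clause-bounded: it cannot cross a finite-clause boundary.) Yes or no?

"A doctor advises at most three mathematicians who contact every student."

*every student* occurs within the relative clause *who contact every student* modifying *at most three mathematicians*.
Relative clauses block scope extraction: QR cannot target a position outside the modified NP.
So *every student* cannot raise high enough to outscope *a doctor*; only the surface ordering *a doctor* > *every student* is available.

No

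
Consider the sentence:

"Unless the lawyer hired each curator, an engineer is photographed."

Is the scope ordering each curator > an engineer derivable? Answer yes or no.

No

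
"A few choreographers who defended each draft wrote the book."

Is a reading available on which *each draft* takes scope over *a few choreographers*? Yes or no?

The target quantifier *each draft* is part of the relative clause *who defended each draft*.
The relative clause forms an island for QR, so the quantifier is confined to the head noun's restrictor.
So *each draft* cannot raise to a position above *a few choreographers*.

No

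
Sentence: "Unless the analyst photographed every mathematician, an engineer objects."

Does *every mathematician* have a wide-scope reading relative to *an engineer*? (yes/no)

The target quantifier *every mathematician* is part of the adjunct clause *unless the analyst photographed every mathematician*.
Adjunct clauses are scope islands: a quantifier inside an adjunct cannot raise into the matrix clause.
*every mathematician* > *an engineer* would require crossing that boundary, which is illicit.

No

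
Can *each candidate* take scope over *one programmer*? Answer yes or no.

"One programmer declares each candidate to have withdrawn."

The ECM infinitive is scope-transparent — *each candidate* is free to raise above *one programmer*.
Nothing blocks QR of the lower DP to a position above the higher one, so inverse scope is available.

Yes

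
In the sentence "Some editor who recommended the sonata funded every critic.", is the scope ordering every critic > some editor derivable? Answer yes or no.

Yes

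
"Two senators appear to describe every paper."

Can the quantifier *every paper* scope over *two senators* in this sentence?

The matrix predicate is a raising verb, whose infinitival complement is not a scope island — *every paper* can QR into the matrix clause.
Ordinary QR to a clause-peripheral position gives the wide-scope LF for the lower DP.
Both orderings are possible: *two senators* > *every paper* and *every paper* > *two senators*.

Yes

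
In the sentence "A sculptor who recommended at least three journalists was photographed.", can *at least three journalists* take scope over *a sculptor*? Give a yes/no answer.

No

The target quantifier *at least three journalists* is part of the relative clause *who recommended at least three journalists*.
Quantifiers inside a relative clause are trapped there; the RC boundary blocks QR.
There is no licit LF on which *at least three journalists* c-commands *a sculptor*.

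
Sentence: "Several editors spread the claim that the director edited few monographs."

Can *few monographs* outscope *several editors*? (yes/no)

*few monographs* sits inside the complex NP *the claim that the director edited few monographs*.
Noun-complement clauses are scope islands (the Complex NP Constraint): a quantifier inside one cannot scope into the matrix.
So *few monographs* cannot raise to a position above *several editors*.

No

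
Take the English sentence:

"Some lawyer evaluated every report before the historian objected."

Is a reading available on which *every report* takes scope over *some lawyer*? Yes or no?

Yes

Neither queried DP is inside the adjunct, so the adjunct-island constraint does not apply.
Since no island is crossed, the inverse ordering is licensed alongside surface scope.
So *every report* > *some lawyer* is among the available readings.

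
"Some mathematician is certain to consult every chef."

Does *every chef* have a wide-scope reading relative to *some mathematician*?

Yes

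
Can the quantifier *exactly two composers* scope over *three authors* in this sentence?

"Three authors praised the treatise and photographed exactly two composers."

The DP *exactly two composers* is contained in one conjunct of the coordinate structure (*photographed exactly two composers*).
A quantifier cannot raise out of one conjunct of a coordination across the whole coordinate structure — the CSC applies to QR.
*exactly two composers* is confined to the island and cannot take scope over *three authors*.

No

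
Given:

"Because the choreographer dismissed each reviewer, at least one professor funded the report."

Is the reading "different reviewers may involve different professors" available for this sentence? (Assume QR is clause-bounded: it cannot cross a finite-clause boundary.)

No

The described interpretation is the *each reviewer* > *at least one professor* scoping.
*each reviewer* occurs within the adjunct clause *because the choreographer dismissed each reviewer*.
The adjunct-island constraint bars QR out of an adverbial clause.
*each reviewer* > *at least one professor* would require crossing that boundary, which is illicit.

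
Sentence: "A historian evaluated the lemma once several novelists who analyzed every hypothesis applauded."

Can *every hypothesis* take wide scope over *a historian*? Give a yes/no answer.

No

The DP *every hypothesis* is contained in the relative clause *who analyzed every hypothesis*, which is itself inside the adjunct *once several novelists who analyzed every hypothesis applauded*.
The quantifier would have to escape first the RC and then the adjunct — two independent island violations.
There is no licit LF on which *every hypothesis* c-commands *a historian*.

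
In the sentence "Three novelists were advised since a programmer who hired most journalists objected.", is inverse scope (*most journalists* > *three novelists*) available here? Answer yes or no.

*most journalists* occurs within the relative clause *who hired most journalists*, which is itself inside the adjunct *since a programmer who hired most journalists objected*.
Nested islands: the RC island is itself inside an adjunct island, so wide scope is doubly excluded.
So *most journalists* cannot raise to a position above *three novelists*.

No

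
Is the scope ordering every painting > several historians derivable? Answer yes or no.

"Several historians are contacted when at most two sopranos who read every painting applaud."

No

Structurally, *every painting* is inside the relative clause *who read every painting*, which is itself inside the adjunct *when at most two sopranos who read every painting applaud*.
Even if one barrier were somehow void, the other would still block QR.
The inverse ordering *every painting* > *several historians* is therefore underivable.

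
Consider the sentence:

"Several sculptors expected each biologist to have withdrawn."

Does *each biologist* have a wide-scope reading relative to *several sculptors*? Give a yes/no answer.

Yes

ECM infinitives lack a CP barrier, so *each biologist* can QR over the matrix subject *several sculptors*.
With no island boundary between them, the object can take inverse scope over the subject via ordinary QR within the clause.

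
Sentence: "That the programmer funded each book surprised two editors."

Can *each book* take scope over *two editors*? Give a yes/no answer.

The target quantifier *each book* is part of the sentential subject *that the programmer funded each book*.
Subjects — clausal subjects included — are islands for extraction, and QR is no exception.
So the wide-scope reading for *each book* is blocked.

No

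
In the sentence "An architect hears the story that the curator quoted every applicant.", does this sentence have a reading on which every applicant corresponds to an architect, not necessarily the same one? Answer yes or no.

No

This is the *every applicant* > *an architect* reading.
The DP *every applicant* is contained in the complex NP *the story that the curator quoted every applicant*.
The complex NP is opaque for QR — the quantifier is frozen inside the noun's complement.
So the wide-scope reading for *every applicant* is blocked.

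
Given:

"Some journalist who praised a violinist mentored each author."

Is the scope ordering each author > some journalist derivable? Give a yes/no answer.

Although the sentence contains a relative clause (*who praised a violinist*), *each author* is outside it, in the matrix VP.
With no island boundary between them, the object can take inverse scope over the subject via ordinary QR within the clause.

Yes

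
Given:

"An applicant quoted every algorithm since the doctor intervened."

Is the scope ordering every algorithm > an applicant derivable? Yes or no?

Yes

Although there is an adjunct clause, *every algorithm* is in the main clause, not inside the adjunct.
No island intervenes, so both surface and inverse scope are derivable.
Both orderings are possible: *an applicant* > *every algorithm* and *every algorithm* > *an applicant*.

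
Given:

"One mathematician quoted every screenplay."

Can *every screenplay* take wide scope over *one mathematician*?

Yes

*every screenplay* and *one mathematician* are in the same minimal clause.
Nothing blocks QR of the lower DP to a position above the higher one, so inverse scope is available.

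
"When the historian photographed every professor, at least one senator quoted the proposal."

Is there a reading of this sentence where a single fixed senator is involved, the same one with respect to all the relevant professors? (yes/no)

The paraphrase describes the scope ordering *at least one senator* > *every professor*.
Nothing needs to raise out of an island for *at least one senator* > *every professor*: *at least one senator* takes scope from its matrix position over the clause containing *every professor*.

Yes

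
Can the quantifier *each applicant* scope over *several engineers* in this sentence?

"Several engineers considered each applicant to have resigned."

ECM infinitives lack a CP barrier, so *each applicant* can QR over the matrix subject *several engineers*.
Ordinary QR to a clause-peripheral position gives the wide-scope LF for the lower DP.

Yes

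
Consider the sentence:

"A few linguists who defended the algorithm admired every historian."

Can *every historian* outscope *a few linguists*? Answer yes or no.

Yes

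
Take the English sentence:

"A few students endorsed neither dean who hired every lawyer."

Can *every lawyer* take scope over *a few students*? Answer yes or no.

No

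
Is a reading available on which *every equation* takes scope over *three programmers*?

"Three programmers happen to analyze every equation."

Yes

The matrix predicate is a raising verb, whose infinitival complement is not a scope island — *every equation* can QR into the matrix clause.
Ordinary QR to a clause-peripheral position gives the wide-scope LF for the lower DP.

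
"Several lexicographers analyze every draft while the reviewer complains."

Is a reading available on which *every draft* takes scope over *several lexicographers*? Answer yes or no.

*every draft* is a matrix argument; the adjunct is an island but the target quantifier is outside it.
No island intervenes, so both surface and inverse scope are derivable.

Yes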